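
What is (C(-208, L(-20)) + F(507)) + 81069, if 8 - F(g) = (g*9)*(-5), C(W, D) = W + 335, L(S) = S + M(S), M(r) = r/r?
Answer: 104019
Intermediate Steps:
M(r) = 1
L(S) = 1 + S (L(S) = S + 1 = 1 + S)
C(W, D) = 335 + W
F(g) = 8 + 45*g (F(g) = 8 - g*9*(-5) = 8 - 9*g*(-5) = 8 - (-45)*g = 8 + 45*g)
(C(-208, L(-20)) + F(507)) + 81069 = ((335 - 208) + (8 + 45*507)) + 81069 = (127 + (8 + 22815)) + 81069 = (127 + 22823) + 81069 = 22950 + 81069 = 104019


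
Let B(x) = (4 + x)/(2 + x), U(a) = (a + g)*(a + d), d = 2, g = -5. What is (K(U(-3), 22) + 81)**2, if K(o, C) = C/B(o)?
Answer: 88804/9 ≈ 9867.1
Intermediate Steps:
U(a) = (-5 + a)*(2 + a) (U(a) = (a - 5)*(a + 2) = (-5 + a)*(2 + a))
B(x) = (4 + x)/(2 + x)
K(o, C) = C*(2 + o)/(4 + o) (K(o, C) = C/(((4 + o)/(2 + o))) = C*((2 + o)/(4 + o)) = C*(2 + o)/(4 + o))
(K(U(-3), 22) + 81)**2 = (22*(2 + (-10 + (-3)**2 - 3*(-3)))/(4 + (-10 + (-3)**2 - 3*(-3))) + 81)**2 = (22*(2 + (-10 + 9 + 9))/(4 + (-10 + 9 + 9)) + 81)**2 = (22*(2 + 8)/(4 + 8) + 81)**2 = (22*10/12 + 81)**2 = (22*(1/12)*10 + 81)**2 = (55/3 + 81)**2 = (298/3)**2 = 88804/9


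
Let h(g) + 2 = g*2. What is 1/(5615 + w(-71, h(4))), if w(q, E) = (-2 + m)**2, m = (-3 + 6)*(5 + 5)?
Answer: 1/6399 ≈ 0.00015627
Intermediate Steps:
h(g) = -2 + 2*g (h(g) = -2 + g*2 = -2 + 2*g)
m = 30 (m = 3*10 = 30)
w(q, E) = 784 (w(q, E) = (-2 + 30)**2 = 28**2 = 784)
1/(5615 + w(-71, h(4))) = 1/(5615 + 784) = 1/6399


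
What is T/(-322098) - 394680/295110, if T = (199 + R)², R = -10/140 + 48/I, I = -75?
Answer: -188825418828479/129379519395000 ≈ -1.4595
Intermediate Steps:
R = -249/350 (R = -10/140 + 48/(-75) = -10*1/140 + 48*(-1/75) = -1/14 - 16/25 = -249/350 ≈ -0.71143)
T = 4816498801/122500 (T = (199 - 249/350)² = (69401/350)² = 4816498801/122500 ≈ 39318.)
T/(-322098) - 394680/295110 = (4816498801/122500)/(-322098) - 394680/295110 = (4816498801/122500)*(-1/322098) - 394680*1/295110 = -4816498801/39457005000 - 13156/9837 = -188825418828479/129379519395000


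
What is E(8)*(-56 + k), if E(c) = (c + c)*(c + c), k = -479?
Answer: -136960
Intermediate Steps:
E(c) = 4*c**2 (E(c) = (2*c)*(2*c) = 4*c**2)
E(8)*(-56 + k) = (4*8**2)*(-56 - 479) = (4*64)*(-535) = 256*(-535) = -136960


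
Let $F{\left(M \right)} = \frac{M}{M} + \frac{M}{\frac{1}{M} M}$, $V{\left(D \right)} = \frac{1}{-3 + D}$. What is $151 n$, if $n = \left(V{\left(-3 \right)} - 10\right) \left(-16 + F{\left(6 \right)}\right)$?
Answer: $\frac{27633}{2} \approx 13817.0$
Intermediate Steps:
$F{\left(M \right)} = 1 + M$ ($F{\left(M \right)} = 1 + \frac{M}{1} = 1 + M 1 = 1 + M$)
$n = \frac{183}{2}$ ($n = \left(\frac{1}{-3 - 3} - 10\right) \left(-16 + \left(1 + 6\right)\right) = \left(\frac{1}{-6} - 10\right) \left(-16 + 7\right) = \left(- \frac{1}{6} - 10\right) \left(-9\right) = \left(- \frac{61}{6}\right) \left(-9\right) = \frac{183}{2} \approx 91.5$)
$151 n = 151 \cdot \frac{183}{2} = \frac{27633}{2}$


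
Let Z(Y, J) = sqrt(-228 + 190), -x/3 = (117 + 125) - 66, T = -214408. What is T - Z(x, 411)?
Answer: -214408 - I*sqrt(38) ≈ -2.1441e+5 - 6.1644*I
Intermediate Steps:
x = -528 (x = -3*((117 + 125) - 66) = -3*(242 - 66) = -3*176 = -528)
Z(Y, J) = I*sqrt(38) (Z(Y, J) = sqrt(-38) = I*sqrt(38))
T - Z(x, 411) = -214408 - I*sqrt(38)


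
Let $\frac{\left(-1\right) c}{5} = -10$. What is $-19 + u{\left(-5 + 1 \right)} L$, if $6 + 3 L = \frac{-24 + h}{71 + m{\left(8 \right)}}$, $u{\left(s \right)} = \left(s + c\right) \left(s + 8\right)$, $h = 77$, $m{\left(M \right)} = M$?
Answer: $- \frac{81967}{237} \approx -345.85$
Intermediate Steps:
$c = 50$ ($c = \left(-5\right) \left(-10\right) = 50$)
$u{\left(s \right)} = \left(8 + s\right) \left(50 + s\right)$ ($u{\left(s \right)} = \left(s + 50\right) \left(s + 8\right) = \left(50 + s\right) \left(8 + s\right) = \left(8 + s\right) \left(50 + s\right)$)
$L = - \frac{421}{237}$ ($L = -2 + \frac{\left(-24 + 77\right) \frac{1}{71 + 8}}{3} = -2 + \frac{53 \cdot \frac{1}{79}}{3} = -2 + \frac{1}{3} \cdot \frac{53}{79} = -2 + \frac{53}{237} = - \frac{421}{237} \approx -1.7764$)
$-19 + u{\left(-5 + 1 \right)} L = -19 + \left(400 + \left(-5 + 1\right)^{2} + 58 \left(-5 + 1\right)\right) \left(- \frac{421}{237}\right) = -19 + \left(400 + \left(-4\right)^{2} + 58 \left(-4\right)\right) \left(- \frac{421}{237}\right) = -19 + \left(400 + 16 - 232\right) \left(- \frac{421}{237}\right) = -19 + 184 \left(- \frac{421}{237}\right) = -19 - \frac{77464}{237} = - \frac{81967}{237}$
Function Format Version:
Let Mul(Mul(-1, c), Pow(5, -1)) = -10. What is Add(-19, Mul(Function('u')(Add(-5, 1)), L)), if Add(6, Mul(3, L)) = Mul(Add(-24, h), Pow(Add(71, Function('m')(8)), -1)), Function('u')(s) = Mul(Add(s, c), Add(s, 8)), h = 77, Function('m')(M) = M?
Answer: Rational(-81967, 237) ≈ -345.85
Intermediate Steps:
c = 50 (c = Mul(-5, -10) = 50)
Function('u')(s) = Mul(Add(8, s), Add(50, s)) (Function('u')(s) = Mul(Add(s, 50), Add(s, 8)) = Mul(Add(50, s), Add(8, s)) = Mul(Add(8, s), Add(50, s)))
L = Rational(-421, 237) (L = Add(-2, Mul(Rational(1, 3), Mul(Add(-24, 77), Pow(Add(71, 8), -1)))) = Add(-2, Mul(Rational(1, 3), Mul(53, Pow(79, -1)))) = Add(-2, Mul(Rational(1, 3), Mul(53, Rational(1, 79)))) = Add(-2, Mul(Rational(1, 3), Rational(53, 79))) = Add(-2, Rational(53, 237)) = Rational(-421, 237) ≈ -1.7764)
Add(-19, Mul(Function('u')(Add(-5, 1)), L)) = Add(-19, Mul(Add(400, Pow(Add(-5, 1), 2), Mul(58, Add(-5, 1))), Rational(-421, 237))) = Add(-19, Mul(Add(400, Pow(-4, 2), Mul(58, -4)), Rational(-421, 237))) = Add(-19, Mul(Add(400, 16, -232), Rational(-421, 237))) = Add(-19, Mul(184, Rational(-421, 237))) = Add(-19, Rational(-77464, 237)) = Rational(-81967, 237)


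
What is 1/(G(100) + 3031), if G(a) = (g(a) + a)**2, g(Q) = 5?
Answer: 1/14056 ≈ 7.1144e-5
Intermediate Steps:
G(a) = (5 + a)**2
1/(G(100) + 3031) = 1/((5 + 100)**2 + 3031) = 1/(105**2 + 3031) = 1/(11025 + 3031) = 1/14056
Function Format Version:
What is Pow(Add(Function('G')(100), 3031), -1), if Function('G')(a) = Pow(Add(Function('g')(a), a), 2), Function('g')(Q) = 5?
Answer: Rational(1, 14056) ≈ 7.1144e-5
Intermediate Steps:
Function('G')(a) = Pow(Add(5, a), 2)
Pow(Add(Function('G')(100), 3031), -1) = Pow(Add(Pow(Add(5, 100), 2), 3031), -1) = Pow(Add(Pow(105, 2), 3031), -1) = Pow(Add(11025, 3031), -1) = Pow(14056, -1) = Rational(1, 14056)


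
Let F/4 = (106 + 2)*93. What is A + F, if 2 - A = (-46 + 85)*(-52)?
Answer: 42206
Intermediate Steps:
F = 40176 (F = 4*((106 + 2)*93) = 4*(108*93) = 4*10044 = 40176)
A = 2030 (A = 2 - (-46 + 85)*(-52) = 2 - 39*(-52) = 2 - 1*(-2028) = 2 + 2028 = 2030)
A + F = 2030 + 40176 = 42206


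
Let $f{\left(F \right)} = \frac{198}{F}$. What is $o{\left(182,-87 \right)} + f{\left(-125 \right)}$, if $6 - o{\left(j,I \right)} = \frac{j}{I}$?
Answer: $\frac{70774}{10875} \approx 6.5079$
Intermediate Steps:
$o{\left(j,I \right)} = 6 - \frac{j}{I}$
$o{\left(182,-87 \right)} + f{\left(-125 \right)} = \left(6 - \frac{182}{-87}\right) + \frac{198}{-125} = \left(6 - 182 \left(- \frac{1}{87}\right)\right) + 198 \left(- \frac{1}{125}\right) = \left(6 + \frac{182}{87}\right) - \frac{198}{125} = \frac{704}{87} - \frac{198}{125} = \frac{70774}{10875}$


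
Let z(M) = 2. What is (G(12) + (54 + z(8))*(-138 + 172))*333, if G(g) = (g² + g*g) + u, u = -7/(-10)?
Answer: 7301691/10 ≈ 7.3017e+5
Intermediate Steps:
u = 7/10 (u = -7*(-⅒) = 7/10 ≈ 0.70000)
G(g) = 7/10 + 2*g² (G(g) = (g² + g*g) + 7/10 = (g² + g²) + 7/10 = 2*g² + 7/10 = 7/10 + 2*g²)
(G(12) + (54 + z(8))*(-138 + 172))*333 = ((7/10 + 2*12²) + (54 + 2)*(-138 + 172))*333 = ((7/10 + 2*144) + 56*34)*333 = ((7/10 + 288) + 1904)*333 = (2887/10 + 1904)*333 = (21927/10)*333 = 7301691/10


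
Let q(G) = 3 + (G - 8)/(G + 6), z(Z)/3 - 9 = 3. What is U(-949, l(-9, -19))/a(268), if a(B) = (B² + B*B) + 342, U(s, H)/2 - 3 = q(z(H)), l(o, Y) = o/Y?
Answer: 4/43197 ≈ 9.2599e-5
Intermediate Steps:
z(Z) = 36 (z(Z) = 27 + 3*3 = 27 + 9 = 36)
q(G) = 3 + (-8 + G)/(6 + G)
U(s, H) = 40/3 (U(s, H) = 6 + 2*(2*(5 + 2*36)/(6 + 36)) = 6 + 2*(2*(5 + 72)/42) = 6 + 2*(2*(1/42)*77) = 6 + 2*(11/3) = 6 + 22/3 = 40/3)
a(B) = 342 + 2*B² (a(B) = (B² + B²) + 342 = 2*B² + 342 = 342 + 2*B²)
U(-949, l(-9, -19))/a(268) = 40/(3*(342 + 2*268²)) = 40/(3*(342 + 2*71824)) = 40/(3*(342 + 143648)) = (40/3)/143990 = (40/3)*(1/143990) = 4/43197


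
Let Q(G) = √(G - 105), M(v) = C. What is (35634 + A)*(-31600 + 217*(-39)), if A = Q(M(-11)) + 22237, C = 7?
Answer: -2318485873 - 280441*I*√2 ≈ -2.3185e+9 - 3.966e+5*I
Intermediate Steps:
M(v) = 7
Q(G) = √(-105 + G)
A = 22237 + 7*I*√2 (A = √(-105 + 7) + 22237 = √(-98) + 22237 = 7*I*√2 + 22237 = 22237 + 7*I*√2 ≈ 22237.0 + 9.8995*I)
(35634 + A)*(-31600 + 217*(-39)) = (35634 + (22237 + 7*I*√2))*(-31600 + 217*(-39)) = (57871 + 7*I*√2)*(-31600 - 8463) = (57871 + 7*I*√2)*(-40063) = -2318485873 - 280441*I*√2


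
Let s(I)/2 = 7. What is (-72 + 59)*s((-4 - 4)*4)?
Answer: -182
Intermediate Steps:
s(I) = 14 (s(I) = 2*7 = 14)
(-72 + 59)*s((-4 - 4)*4) = (-72 + 59)*14 = -13*14 = -182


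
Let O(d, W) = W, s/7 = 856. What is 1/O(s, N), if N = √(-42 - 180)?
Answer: -I*√222/222 ≈ -0.067116*I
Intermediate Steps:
s = 5992 (s = 7*856 = 5992)
N = I*√222 (N = √(-222) = I*√222 ≈ 14.9*I)
1/O(s, N) = 1/(I*√222) = -I*√222/222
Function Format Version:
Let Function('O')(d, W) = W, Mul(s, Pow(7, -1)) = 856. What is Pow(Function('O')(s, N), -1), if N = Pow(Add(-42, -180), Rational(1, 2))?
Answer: Mul(Rational(-1, 222), I, Pow(222, Rational(1, 2))) ≈ Mul(-0.067116, I)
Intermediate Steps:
s = 5992 (s = Mul(7, 856) = 5992)
N = Mul(I, Pow(222, Rational(1, 2))) (N = Pow(-222, Rational(1, 2)) = Mul(I, Pow(222, Rational(1, 2))) ≈ Mul(14.900, I))
Pow(Function('O')(s, N), -1) = Pow(Mul(I, Pow(222, Rational(1, 2))), -1) = Mul(Rational(-1, 222), I, Pow(222, Rational(1, 2)))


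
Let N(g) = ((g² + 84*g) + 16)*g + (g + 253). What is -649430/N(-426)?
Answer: 649430/62071781 ≈ 0.010463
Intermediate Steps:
N(g) = 253 + g + g*(16 + g² + 84*g) (N(g) = (16 + g² + 84*g)*g + (253 + g) = g*(16 + g² + 84*g) + (253 + g) = 253 + g + g*(16 + g² + 84*g))
-649430/N(-426) = -649430/(253 + (-426)³ + 17*(-426) + 84*(-426)²) = -649430/(253 - 77308776 - 7242 + 84*181476) = -649430/(253 - 77308776 - 7242 + 15243984) = -649430/(-62071781) = -649430*(-1/62071781) = 649430/62071781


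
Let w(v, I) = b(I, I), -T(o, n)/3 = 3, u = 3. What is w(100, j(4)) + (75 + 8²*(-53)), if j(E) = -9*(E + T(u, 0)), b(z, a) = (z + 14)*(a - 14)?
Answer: -1488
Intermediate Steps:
T(o, n) = -9 (T(o, n) = -3*3 = -9)
b(z, a) = (-14 + a)*(14 + z) (b(z, a) = (14 + z)*(-14 + a) = (-14 + a)*(14 + z))
j(E) = 81 - 9*E (j(E) = -9*(E - 9) = -9*(-9 + E) = 81 - 9*E)
w(v, I) = -196 + I² (w(v, I) = -196 - 14*I + 14*I + I*I = -196 - 14*I + 14*I + I² = -196 + I²)
w(100, j(4)) + (75 + 8²*(-53)) = (-196 + (81 - 9*4)²) + (75 + 8²*(-53)) = (-196 + (81 - 36)²) + (75 + 64*(-53)) = (-196 + 45²) + (75 - 3392) = (-196 + 2025) - 3317 = 1829 - 3317 = -1488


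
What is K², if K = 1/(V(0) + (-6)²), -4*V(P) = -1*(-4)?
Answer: 1/1225 ≈ 0.00081633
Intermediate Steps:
V(P) = -1 (V(P) = -(-1)*(-4)/4 = -¼*4 = -1)
K = 1/35 (K = 1/(-1 + (-6)²) = 1/(-1 + 36) = 1/35 ≈ 0.028571)
K² = (1/35)² = 1/1225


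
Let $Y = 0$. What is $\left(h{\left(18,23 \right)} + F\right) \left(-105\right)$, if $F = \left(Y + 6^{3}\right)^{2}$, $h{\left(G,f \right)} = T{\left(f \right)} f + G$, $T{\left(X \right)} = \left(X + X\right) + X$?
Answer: $-5067405$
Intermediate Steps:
$T{\left(X \right)} = 3 X$ ($T{\left(X \right)} = 2 X + X = 3 X$)
$h{\left(G,f \right)} = G + 3 f^{2}$ ($h{\left(G,f \right)} = 3 f f + G = 3 f^{2} + G = G + 3 f^{2}$)
$F = 46656$ ($F = \left(0 + 6^{3}\right)^{2} = \left(0 + 216\right)^{2} = 216^{2} = 46656$)
$\left(h{\left(18,23 \right)} + F\right) \left(-105\right) = \left(\left(18 + 3 \cdot 23^{2}\right) + 46656\right) \left(-105\right) = \left(\left(18 + 3 \cdot 529\right) + 46656\right) \left(-105\right) = \left(\left(18 + 1587\right) + 46656\right) \left(-105\right) = \left(1605 + 46656\right) \left(-105\right) = 48261 \left(-105\right) = -5067405$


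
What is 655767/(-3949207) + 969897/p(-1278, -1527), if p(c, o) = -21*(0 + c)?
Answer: 1270908182311/35329605822 ≈ 35.973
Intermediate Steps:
p(c, o) = -21*c
655767/(-3949207) + 969897/p(-1278, -1527) = 655767/(-3949207) + 969897/((-21*(-1278))) = 655767*(-1/3949207) + 969897/26838 = -655767/3949207 + 969897*(1/26838) = -655767/3949207 + 323299/8946 = 1270908182311/35329605822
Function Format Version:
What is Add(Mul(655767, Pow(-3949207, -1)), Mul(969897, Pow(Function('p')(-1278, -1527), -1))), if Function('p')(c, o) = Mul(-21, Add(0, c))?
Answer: Rational(1270908182311, 35329605822) ≈ 35.973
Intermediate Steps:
Function('p')(c, o) = Mul(-21, c)
Add(Mul(655767, Pow(-3949207, -1)), Mul(969897, Pow(Function('p')(-1278, -1527), -1))) = Add(Mul(655767, Pow(-3949207, -1)), Mul(969897, Pow(Mul(-21, -1278), -1))) = Add(Mul(655767, Rational(-1, 3949207)), Mul(969897, Pow(26838, -1))) = Add(Rational(-655767, 3949207), Mul(969897, Rational(1, 26838))) = Add(Rational(-655767, 3949207), Rational(323299, 8946)) = Rational(1270908182311, 35329605822)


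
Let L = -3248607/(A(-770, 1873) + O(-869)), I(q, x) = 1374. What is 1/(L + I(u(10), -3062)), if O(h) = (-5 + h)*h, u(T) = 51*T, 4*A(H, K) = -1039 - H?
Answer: 1012585/1386960314 ≈ 0.00073007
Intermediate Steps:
A(H, K) = -1039/4 - H/4 (A(H, K) = (-1039 - H)/4 = -1039/4 - H/4)
O(h) = h*(-5 + h)
L = -4331476/1012585 (L = -3248607/((-1039/4 - ¼*(-770)) - 869*(-5 - 869)) = -3248607/((-1039/4 + 385/2) - 869*(-874)) = -3248607/(-269/4 + 759506) = -3248607/3037755/4 = -3248607*4/3037755 = -4331476/1012585 ≈ -4.2776)
1/(L + I(u(10), -3062)) = 1/(-4331476/1012585 + 1374) = 1/(1386960314/1012585) = 1012585/1386960314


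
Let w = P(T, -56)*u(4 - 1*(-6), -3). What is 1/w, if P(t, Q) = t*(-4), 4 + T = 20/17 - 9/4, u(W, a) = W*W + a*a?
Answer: 17/37605 ≈ 0.00045207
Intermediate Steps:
u(W, a) = W² + a²
T = -345/68 (T = -4 + (20/17 - 9/4) = -4 - 73/68 = -345/68 ≈ -5.0735)
P(t, Q) = -4*t
w = 37605/17 (w = (-4*(-345/68))*((4 - 1*(-6))² + (-3)²) = 345*((4 + 6)² + 9)/17 = 345*(10² + 9)/17 = 345*(100 + 9)/17 = (345/17)*109 = 37605/17 ≈ 2212.1)
1/w = 1/(37605/17) = 17/37605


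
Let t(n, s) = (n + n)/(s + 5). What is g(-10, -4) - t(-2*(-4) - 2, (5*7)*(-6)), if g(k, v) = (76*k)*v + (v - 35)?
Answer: 615217/205 ≈ 3001.1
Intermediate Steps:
g(k, v) = -35 + v + 76*k*v (g(k, v) = 76*k*v + (-35 + v) = -35 + v + 76*k*v)
t(n, s) = 2*n/(5 + s) (t(n, s) = (2*n)/(5 + s) = 2*n/(5 + s))
g(-10, -4) - t(-2*(-4) - 2, (5*7)*(-6)) = (-35 - 4 + 76*(-10)*(-4)) - 2*(-2*(-4) - 2)/(5 + (5*7)*(-6)) = (-35 - 4 + 3040) - 2*(8 - 2)/(5 + 35*(-6)) = 3001 - 2*6/(5 - 210) = 3001 - 2*6/(-205) = 3001 - 2*6*(-1)/205 = 3001 - 1*(-12/205) = 3001 + 12/205 = 615217/205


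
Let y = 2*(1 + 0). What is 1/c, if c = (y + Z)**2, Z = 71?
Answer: 1/5329 ≈ 0.00018765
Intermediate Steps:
y = 2 (y = 2*1 = 2)
c = 5329 (c = (2 + 71)**2 = 73**2 = 5329)
1/c = 1/5329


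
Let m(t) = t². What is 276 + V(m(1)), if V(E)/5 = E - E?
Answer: 276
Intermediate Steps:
V(E) = 0 (V(E) = 5*(E - E) = 5*0 = 0)
276 + V(m(1)) = 276 + 0 = 276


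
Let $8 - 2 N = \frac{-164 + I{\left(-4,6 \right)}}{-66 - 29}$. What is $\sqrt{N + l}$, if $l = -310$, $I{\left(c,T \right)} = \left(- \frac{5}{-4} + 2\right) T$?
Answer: $\frac{i \sqrt{11074055}}{190} \approx 17.515 i$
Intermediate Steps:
$I{\left(c,T \right)} = \frac{13 T}{4}$ ($I{\left(c,T \right)} = \left(\left(-5\right) \left(- \frac{1}{4}\right) + 2\right) T = \left(\frac{5}{4} + 2\right) T = \frac{13 T}{4}$)
$N = \frac{1231}{380}$ ($N = 4 - \frac{\left(-164 + \frac{13}{4} \cdot 6\right) \frac{1}{-66 - 29}}{2} = 4 - \frac{\left(-164 + \frac{39}{2}\right) \frac{1}{-95}}{2} = 4 - \frac{\left(- \frac{289}{2}\right) \left(- \frac{1}{95}\right)}{2} = 4 - \frac{289}{380} = \frac{1231}{380} \approx 3.2395$)
$\sqrt{N + l} = \sqrt{\frac{1231}{380} - 310} = \sqrt{- \frac{116569}{380}} = \frac{i \sqrt{11074055}}{190}$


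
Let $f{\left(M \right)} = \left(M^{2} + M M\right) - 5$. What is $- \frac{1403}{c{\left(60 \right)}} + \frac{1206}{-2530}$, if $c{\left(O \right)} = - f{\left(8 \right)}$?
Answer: $\frac{1700626}{155595} \approx 10.93$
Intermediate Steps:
$f{\left(M \right)} = -5 + 2 M^{2}$ ($f{\left(M \right)} = \left(M^{2} + M^{2}\right) - 5 = 2 M^{2} - 5 = -5 + 2 M^{2}$)
$c{\left(O \right)} = -123$ ($c{\left(O \right)} = - (-5 + 2 \cdot 8^{2}) = - (-5 + 2 \cdot 64) = - (-5 + 128) = \left(-1\right) 123 = -123$)
$- \frac{1403}{c{\left(60 \right)}} + \frac{1206}{-2530} = - \frac{1403}{-123} + \frac{1206}{-2530} = \left(-1403\right) \left(- \frac{1}{123}\right) + 1206 \left(- \frac{1}{2530}\right) = \frac{1403}{123} - \frac{603}{1265} = \frac{1700626}{155595}$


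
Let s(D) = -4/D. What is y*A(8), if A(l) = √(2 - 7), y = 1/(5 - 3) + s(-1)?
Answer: 9*I*√5/2 ≈ 10.062*I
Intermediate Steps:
y = 9/2 (y = 1/(5 - 3) - 4/(-1) = 1/2 - 4*(-1) = ½ + 4 = 9/2 ≈ 4.5000)
A(l) = I*√5 (A(l) = √(-5) = I*√5)
y*A(8) = 9*(I*√5)/2 = 9*I*√5/2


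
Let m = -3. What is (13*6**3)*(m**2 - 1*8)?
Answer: 2808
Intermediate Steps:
(13*6**3)*(m**2 - 1*8) = (13*6**3)*((-3)**2 - 1*8) = (13*216)*(9 - 8) = 2808*1 = 2808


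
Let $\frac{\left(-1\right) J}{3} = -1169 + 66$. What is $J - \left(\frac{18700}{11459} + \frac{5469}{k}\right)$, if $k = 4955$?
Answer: $\frac{187727524834}{56779345} \approx 3306.3$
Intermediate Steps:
$J = 3309$ ($J = - 3 \left(-1169 + 66\right) = \left(-3\right) \left(-1103\right) = 3309$)
$J - \left(\frac{18700}{11459} + \frac{5469}{k}\right) = 3309 - \left(\frac{5469}{4955} + \frac{18700}{11459}\right) = 3309 - \frac{155327771}{56779345} = \frac{187727524834}{56779345}$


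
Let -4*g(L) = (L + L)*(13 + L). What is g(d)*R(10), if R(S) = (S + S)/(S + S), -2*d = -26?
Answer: -169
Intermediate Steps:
d = 13 (d = -½*(-26) = 13)
g(L) = -L*(13 + L)/2 (g(L) = -(L + L)*(13 + L)/4 = -2*L*(13 + L)/4 = -L*(13 + L)/2)
R(S) = 1 (R(S) = (2*S)/((2*S)) = (2*S)*(1/(2*S)) = 1)
g(d)*R(10) = -½*13*(13 + 13)*1 = -½*13*26*1 = -169*1 = -169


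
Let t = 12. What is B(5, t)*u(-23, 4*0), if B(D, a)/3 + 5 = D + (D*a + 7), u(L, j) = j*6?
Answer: 0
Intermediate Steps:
u(L, j) = 6*j
B(D, a) = 6 + 3*D + 3*D*a (B(D, a) = -15 + 3*(D + (D*a + 7)) = -15 + 3*(D + (7 + D*a)) = -15 + 3*(7 + D + D*a) = -15 + (21 + 3*D + 3*D*a) = 6 + 3*D + 3*D*a)
B(5, t)*u(-23, 4*0) = (6 + 3*5 + 3*5*12)*(6*(4*0)) = (6 + 15 + 180)*(6*0) = 201*0 = 0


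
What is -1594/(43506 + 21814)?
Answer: -797/32660 ≈ -0.024403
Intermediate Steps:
-1594/(43506 + 21814) = -1594/65320 = -1594*1/65320 = -797/32660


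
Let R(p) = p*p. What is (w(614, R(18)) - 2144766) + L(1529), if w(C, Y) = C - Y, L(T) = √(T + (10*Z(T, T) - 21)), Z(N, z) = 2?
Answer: -2144476 + 2*√382 ≈ -2.1444e+6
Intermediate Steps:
R(p) = p²
L(T) = √(-1 + T) (L(T) = √(T + (10*2 - 21)) = √(T + (20 - 21)) = √(T - 1) = √(-1 + T))
(w(614, R(18)) - 2144766) + L(1529) = ((614 - 1*18²) - 2144766) + √(-1 + 1529) = ((614 - 1*324) - 2144766) + √1528 = ((614 - 324) - 2144766) + 2*√382 = (290 - 2144766) + 2*√382 = -2144476 + 2*√382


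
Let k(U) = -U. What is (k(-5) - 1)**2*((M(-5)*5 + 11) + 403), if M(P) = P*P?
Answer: 8624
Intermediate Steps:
M(P) = P**2
(k(-5) - 1)**2*((M(-5)*5 + 11) + 403) = (-1*(-5) - 1)**2*(((-5)**2*5 + 11) + 403) = (5 - 1)**2*((25*5 + 11) + 403) = 4**2*((125 + 11) + 403) = 16*(136 + 403) = 16*539 = 8624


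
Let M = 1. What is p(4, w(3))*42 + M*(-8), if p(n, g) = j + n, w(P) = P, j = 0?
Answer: 160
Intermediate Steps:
p(n, g) = n (p(n, g) = 0 + n = n)
p(4, w(3))*42 + M*(-8) = 4*42 + 1*(-8) = 168 - 8 = 160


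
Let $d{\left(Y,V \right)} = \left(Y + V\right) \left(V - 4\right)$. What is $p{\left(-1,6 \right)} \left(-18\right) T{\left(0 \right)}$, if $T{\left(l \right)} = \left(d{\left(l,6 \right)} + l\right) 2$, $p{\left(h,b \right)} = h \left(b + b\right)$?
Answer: $5184$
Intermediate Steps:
$d{\left(Y,V \right)} = \left(-4 + V\right) \left(V + Y\right)$ ($d{\left(Y,V \right)} = \left(V + Y\right) \left(-4 + V\right) = \left(-4 + V\right) \left(V + Y\right)$)
$p{\left(h,b \right)} = 2 b h$ ($p{\left(h,b \right)} = h 2 b = 2 b h$)
$T{\left(l \right)} = 24 + 6 l$ ($T{\left(l \right)} = \left(\left(6^{2} - 24 - 4 l + 6 l\right) + l\right) 2 = \left(\left(36 - 24 - 4 l + 6 l\right) + l\right) 2 = \left(\left(12 + 2 l\right) + l\right) 2 = \left(12 + 3 l\right) 2 = 24 + 6 l$)
$p{\left(-1,6 \right)} \left(-18\right) T{\left(0 \right)} = 2 \cdot 6 \left(-1\right) \left(-18\right) \left(24 + 6 \cdot 0\right) = \left(-12\right) \left(-18\right) \left(24 + 0\right) = 216 \cdot 24 = 5184$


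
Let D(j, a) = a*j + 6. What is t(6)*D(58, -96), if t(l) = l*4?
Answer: -133488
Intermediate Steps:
D(j, a) = 6 + a*j
t(l) = 4*l
t(6)*D(58, -96) = (4*6)*(6 - 96*58) = 24*(6 - 5568) = 24*(-5562) = -133488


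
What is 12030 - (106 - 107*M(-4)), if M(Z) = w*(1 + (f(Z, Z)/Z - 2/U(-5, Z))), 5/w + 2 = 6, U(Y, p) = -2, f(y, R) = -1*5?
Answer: 197739/16 ≈ 12359.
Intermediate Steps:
f(y, R) = -5
w = 5/4 (w = 5/(-2 + 6) = 5/4 ≈ 1.2500)
M(Z) = 5/2 - 25/(4*Z) (M(Z) = 5*(1 + (-5/Z - 2/(-2)))/4 = 5*(1 + (-5/Z - 2*(-½)))/4 = 5*(1 + (-5/Z + 1))/4 = 5*(1 + (1 - 5/Z))/4 = 5*(2 - 5/Z)/4 = 5/2 - 25/(4*Z))
12030 - (106 - 107*M(-4)) = 12030 - (106 - 535*(-5 + 2*(-4))/(4*(-4))) = 12030 - (106 - 535*(-1)*(-5 - 8)/(4*4)) = 12030 - (106 - 535*(-1)*(-13)/(4*4)) = 12030 - (106 - 107*65/16) = 12030 - (106 - 6955/16) = 12030 - 1*(-5259/16) = 12030 + 5259/16 = 197739/16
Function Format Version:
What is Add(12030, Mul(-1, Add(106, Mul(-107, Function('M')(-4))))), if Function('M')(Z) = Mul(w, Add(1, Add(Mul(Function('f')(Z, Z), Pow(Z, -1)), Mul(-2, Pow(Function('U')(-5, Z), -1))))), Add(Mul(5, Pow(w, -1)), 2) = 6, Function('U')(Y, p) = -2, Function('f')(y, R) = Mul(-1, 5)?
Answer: Rational(197739, 16) ≈ 12359.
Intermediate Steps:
Function('f')(y, R) = -5
w = Rational(5, 4) (w = Mul(5, Pow(Add(-2, 6), -1)) = Mul(5, Pow(4, -1)) = Mul(5, Rational(1, 4)) = Rational(5, 4) ≈ 1.2500)
Function('M')(Z) = Add(Rational(5, 2), Mul(Rational(-25, 4), Pow(Z, -1))) (Function('M')(Z) = Mul(Rational(5, 4), Add(1, Add(Mul(-5, Pow(Z, -1)), Mul(-2, Pow(-2, -1))))) = Mul(Rational(5, 4), Add(1, Add(Mul(-5, Pow(Z, -1)), Mul(-2, Rational(-1, 2))))) = Mul(Rational(5, 4), Add(1, Add(Mul(-5, Pow(Z, -1)), 1))) = Mul(Rational(5, 4), Add(1, Add(1, Mul(-5, Pow(Z, -1))))) = Mul(Rational(5, 4), Add(2, Mul(-5, Pow(Z, -1)))) = Add(Rational(5, 2), Mul(Rational(-25, 4), Pow(Z, -1))))
Add(12030, Mul(-1, Add(106, Mul(-107, Function('M')(-4))))) = Add(12030, Mul(-1, Add(106, Mul(-107, Mul(Rational(5, 4), Pow(-4, -1), Add(-5, Mul(2, -4))))))) = Add(12030, Mul(-1, Add(106, Mul(-107, Mul(Rational(5, 4), Rational(-1, 4), Add(-5, -8)))))) = Add(12030, Mul(-1, Add(106, Mul(-107, Mul(Rational(5, 4), Rational(-1, 4), -13))))) = Add(12030, Mul(-1, Add(106, Mul(-107, Rational(65, 16))))) = Add(12030, Mul(-1, Add(106, Rational(-6955, 16)))) = Add(12030, Mul(-1, Rational(-5259, 16))) = Add(12030, Rational(5259, 16)) = Rational(197739, 16)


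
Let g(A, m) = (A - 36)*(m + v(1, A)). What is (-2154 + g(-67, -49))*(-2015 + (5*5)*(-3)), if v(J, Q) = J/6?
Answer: -18031475/3 ≈ -6.0105e+6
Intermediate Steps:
v(J, Q) = J/6 (v(J, Q) = J*(1/6) = J/6)
g(A, m) = (-36 + A)*(1/6 + m) (g(A, m) = (A - 36)*(m + (1/6)*1) = (-36 + A)*(m + 1/6) = (-36 + A)*(1/6 + m))
(-2154 + g(-67, -49))*(-2015 + (5*5)*(-3)) = (-2154 + (-6 - 36*(-49) + (1/6)*(-67) - 67*(-49)))*(-2015 + (5*5)*(-3)) = (-2154 + (-6 + 1764 - 67/6 + 3283))*(-2015 + 25*(-3)) = (-2154 + 30179/6)*(-2015 - 75) = (17255/6)*(-2090) = -18031475/3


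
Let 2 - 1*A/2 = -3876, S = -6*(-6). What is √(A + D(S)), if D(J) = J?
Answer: 4*√487 ≈ 88.272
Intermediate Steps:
S = 36
A = 7756 (A = 4 - 2*(-3876) = 4 + 7752 = 7756)
√(A + D(S)) = √(7756 + 36) = √7792 = 4*√487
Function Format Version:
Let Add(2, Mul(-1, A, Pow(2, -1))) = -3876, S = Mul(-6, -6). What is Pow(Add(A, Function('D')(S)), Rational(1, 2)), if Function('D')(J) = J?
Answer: Mul(4, Pow(487, Rational(1, 2))) ≈ 88.272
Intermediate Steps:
S = 36
A = 7756 (A = Add(4, Mul(-2, -3876)) = Add(4, 7752) = 7756)
Pow(Add(A, Function('D')(S)), Rational(1, 2)) = Pow(Add(7756, 36), Rational(1, 2)) = Pow(7792, Rational(1, 2)) = Mul(4, Pow(487, Rational(1, 2)))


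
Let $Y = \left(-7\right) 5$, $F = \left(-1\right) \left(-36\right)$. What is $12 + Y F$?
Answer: $-1248$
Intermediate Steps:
$F = 36$
$Y = -35$
$12 + Y F = 12 - 1260 = -1248$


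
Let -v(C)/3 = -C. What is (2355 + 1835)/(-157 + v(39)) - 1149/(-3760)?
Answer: -392711/3760 ≈ -104.44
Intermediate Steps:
v(C) = 3*C (v(C) = -(-3)*C = 3*C)
(2355 + 1835)/(-157 + v(39)) - 1149/(-3760) = (2355 + 1835)/(-157 + 3*39) - 1149/(-3760) = 4190/(-157 + 117) - 1149*(-1/3760) = 4190/(-40) + 1149/3760 = 4190*(-1/40) + 1149/3760 = -419/4 + 1149/3760 = -392711/3760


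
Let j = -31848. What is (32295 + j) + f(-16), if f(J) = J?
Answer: 431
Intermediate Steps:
(32295 + j) + f(-16) = (32295 - 31848) - 16 = 447 - 16 = 431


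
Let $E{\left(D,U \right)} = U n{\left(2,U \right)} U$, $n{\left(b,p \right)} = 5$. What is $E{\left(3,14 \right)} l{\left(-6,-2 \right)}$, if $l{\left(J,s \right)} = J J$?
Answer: $35280$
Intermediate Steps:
$l{\left(J,s \right)} = J^{2}$
$E{\left(D,U \right)} = 5 U^{2}$ ($E{\left(D,U \right)} = U 5 U = 5 U U = 5 U^{2}$)
$E{\left(3,14 \right)} l{\left(-6,-2 \right)} = 5 \cdot 14^{2} \left(-6\right)^{2} = 5 \cdot 196 \cdot 36 = 980 \cdot 36 = 35280$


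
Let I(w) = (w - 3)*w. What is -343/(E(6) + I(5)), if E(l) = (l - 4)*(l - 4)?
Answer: -49/2 ≈ -24.500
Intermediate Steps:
E(l) = (-4 + l)² (E(l) = (-4 + l)*(-4 + l) = (-4 + l)²)
I(w) = w*(-3 + w) (I(w) = (-3 + w)*w = w*(-3 + w))
-343/(E(6) + I(5)) = -343/((-4 + 6)² + 5*(-3 + 5)) = -343/(2² + 5*2) = -343/(4 + 10) = -343/14 = (1/14)*(-343) = -49/2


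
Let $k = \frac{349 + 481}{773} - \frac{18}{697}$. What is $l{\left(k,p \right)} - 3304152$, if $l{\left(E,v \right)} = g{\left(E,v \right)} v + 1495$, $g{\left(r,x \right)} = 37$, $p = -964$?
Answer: $-3338325$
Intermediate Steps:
$k = \frac{564596}{538781}$ ($k = 830 \cdot \frac{1}{773} - \frac{18}{697} = \frac{830}{773} - \frac{18}{697} = \frac{564596}{538781} \approx 1.0479$)
$l{\left(E,v \right)} = 1495 + 37 v$ ($l{\left(E,v \right)} = 37 v + 1495 = 1495 + 37 v$)
$l{\left(k,p \right)} - 3304152 = \left(1495 + 37 \left(-964\right)\right) - 3304152 = \left(1495 - 35668\right) - 3304152 = -34173 - 3304152 = -3338325$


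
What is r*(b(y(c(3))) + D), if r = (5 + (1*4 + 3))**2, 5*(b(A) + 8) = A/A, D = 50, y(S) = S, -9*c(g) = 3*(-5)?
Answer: 30384/5 ≈ 6076.8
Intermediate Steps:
c(g) = 5/3 (c(g) = -(-5)/3 = -1/9*(-15) = 5/3)
b(A) = -39/5 (b(A) = -8 + (A/A)/5 = -8 + (1/5)*1 = -8 + 1/5 = -39/5)
r = 144 (r = (5 + (4 + 3))**2 = (5 + 7)**2 = 12**2 = 144)
r*(b(y(c(3))) + D) = 144*(-39/5 + 50) = 144*(211/5) = 30384/5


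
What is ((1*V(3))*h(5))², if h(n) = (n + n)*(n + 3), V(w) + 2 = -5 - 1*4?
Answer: 774400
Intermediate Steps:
V(w) = -11 (V(w) = -2 + (-5 - 1*4) = -2 + (-5 - 4) = -2 - 9 = -11)
h(n) = 2*n*(3 + n) (h(n) = (2*n)*(3 + n) = 2*n*(3 + n))
((1*V(3))*h(5))² = ((1*(-11))*(2*5*(3 + 5)))² = (-22*5*8)² = (-11*80)² = (-880)² = 774400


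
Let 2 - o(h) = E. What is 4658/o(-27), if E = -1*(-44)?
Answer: -2329/21 ≈ -110.90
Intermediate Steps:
E = 44
o(h) = -42 (o(h) = 2 - 1*44 = 2 - 44 = -42)
4658/o(-27) = 4658/(-42) = 4658*(-1/42) = -2329/21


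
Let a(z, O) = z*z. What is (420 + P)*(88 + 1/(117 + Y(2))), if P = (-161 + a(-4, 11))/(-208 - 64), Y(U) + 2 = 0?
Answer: 231538117/6256 ≈ 37011.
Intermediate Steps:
Y(U) = -2 (Y(U) = -2 + 0 = -2)
a(z, O) = z**2
P = 145/272 (P = (-161 + (-4)**2)/(-208 - 64) = (-161 + 16)/(-272) = -145*(-1/272) = 145/272 ≈ 0.53309)
(420 + P)*(88 + 1/(117 + Y(2))) = (420 + 145/272)*(88 + 1/(117 - 2)) = 114385*(88 + 1/115)/272 = (114385/272)*(10121/115) = 231538117/6256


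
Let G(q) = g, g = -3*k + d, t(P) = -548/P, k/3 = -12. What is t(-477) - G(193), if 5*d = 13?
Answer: -261041/2385 ≈ -109.45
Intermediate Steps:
k = -36 (k = 3*(-12) = -36)
d = 13/5 (d = (⅕)*13 = 13/5 ≈ 2.6000)
g = 553/5 (g = -3*(-36) + 13/5 = 108 + 13/5 = 553/5 ≈ 110.60)
G(q) = 553/5
t(-477) - G(193) = -548/(-477) - 1*553/5 = -548*(-1/477) - 553/5 = 548/477 - 553/5 = -261041/2385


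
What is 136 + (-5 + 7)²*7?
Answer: 164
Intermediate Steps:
136 + (-5 + 7)²*7 = 136 + 2²*7 = 136 + 4*7 = 136 + 28 = 164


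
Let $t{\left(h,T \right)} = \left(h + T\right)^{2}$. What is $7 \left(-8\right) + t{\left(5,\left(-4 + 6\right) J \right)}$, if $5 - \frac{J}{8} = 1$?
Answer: $4705$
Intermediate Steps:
$J = 32$ ($J = 40 - 8 = 32$)
$t{\left(h,T \right)} = \left(T + h\right)^{2}$
$7 \left(-8\right) + t{\left(5,\left(-4 + 6\right) J \right)} = 7 \left(-8\right) + \left(\left(-4 + 6\right) 32 + 5\right)^{2} = -56 + \left(2 \cdot 32 + 5\right)^{2} = -56 + \left(64 + 5\right)^{2} = -56 + 69^{2} = -56 + 4761 = 4705$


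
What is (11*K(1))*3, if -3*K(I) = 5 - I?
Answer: -44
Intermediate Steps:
K(I) = -5/3 + I/3 (K(I) = -(5 - I)/3 = -5/3 + I/3)
(11*K(1))*3 = (11*(-5/3 + (1/3)*1))*3 = (11*(-5/3 + 1/3))*3 = (11*(-4/3))*3 = -44/3*3 = -44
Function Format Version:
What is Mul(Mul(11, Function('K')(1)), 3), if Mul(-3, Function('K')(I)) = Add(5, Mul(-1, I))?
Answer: -44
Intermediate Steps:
Function('K')(I) = Add(Rational(-5, 3), Mul(Rational(1, 3), I)) (Function('K')(I) = Mul(Rational(-1, 3), Add(5, Mul(-1, I))) = Add(Rational(-5, 3), Mul(Rational(1, 3), I)))
Mul(Mul(11, Function('K')(1)), 3) = Mul(Mul(11, Add(Rational(-5, 3), Mul(Rational(1, 3), 1))), 3) = Mul(Mul(11, Add(Rational(-5, 3), Rational(1, 3))), 3) = Mul(Mul(11, Rational(-4, 3)), 3) = Mul(Rational(-44, 3), 3) = -44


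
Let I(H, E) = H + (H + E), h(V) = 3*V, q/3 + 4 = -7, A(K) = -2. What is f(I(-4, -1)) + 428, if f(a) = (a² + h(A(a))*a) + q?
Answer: 530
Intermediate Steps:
q = -33 (q = -12 + 3*(-7) = -12 - 21 = -33)
I(H, E) = E + 2*H (I(H, E) = H + (E + H) = E + 2*H)
f(a) = -33 + a² - 6*a (f(a) = (a² + (3*(-2))*a) - 33 = (a² - 6*a) - 33 = -33 + a² - 6*a)
f(I(-4, -1)) + 428 = (-33 + (-1 + 2*(-4))² - 6*(-1 + 2*(-4))) + 428 = (-33 + (-1 - 8)² - 6*(-1 - 8)) + 428 = (-33 + (-9)² - 6*(-9)) + 428 = (-33 + 81 + 54) + 428 = 102 + 428 = 530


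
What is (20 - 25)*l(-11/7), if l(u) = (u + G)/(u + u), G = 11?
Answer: 15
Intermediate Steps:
l(u) = (11 + u)/(2*u) (l(u) = (u + 11)/(u + u) = (11 + u)/((2*u)) = (11 + u)*(1/(2*u)) = (11 + u)/(2*u))
(20 - 25)*l(-11/7) = (20 - 25)*((11 - 11/7)/(2*((-11/7)))) = -5*(11 - 11*⅐)/(2*((-11*⅐))) = -5*(11 - 11/7)/(2*(-11/7)) = -5*(-7)*66/(2*11*7) = -5*(-3) = 15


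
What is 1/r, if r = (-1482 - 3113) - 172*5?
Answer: -1/5455 ≈ -0.00018332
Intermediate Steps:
r = -5455 (r = -4595 - 860 = -5455)
1/r = 1/(-5455) = -1/5455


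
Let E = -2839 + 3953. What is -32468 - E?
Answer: -33582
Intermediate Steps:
E = 1114
-32468 - E = -32468 - 1*1114 = -32468 - 1114 = -33582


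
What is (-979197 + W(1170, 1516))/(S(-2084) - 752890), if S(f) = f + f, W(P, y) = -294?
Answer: 979491/757058 ≈ 1.2938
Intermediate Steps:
S(f) = 2*f
(-979197 + W(1170, 1516))/(S(-2084) - 752890) = (-979197 - 294)/(2*(-2084) - 752890) = -979491/(-4168 - 752890) = -979491/(-757058) = -979491*(-1/757058) = 979491/757058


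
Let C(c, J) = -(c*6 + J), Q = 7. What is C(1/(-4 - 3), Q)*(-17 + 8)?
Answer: 387/7 ≈ 55.286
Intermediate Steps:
C(c, J) = -J - 6*c (C(c, J) = -(6*c + J) = -(J + 6*c) = -J - 6*c)
C(1/(-4 - 3), Q)*(-17 + 8) = (-1*7 - 6/(-4 - 3))*(-17 + 8) = (-7 - 6/(-7))*(-9) = (-7 - 6*(-⅐))*(-9) = (-7 + 6/7)*(-9) = -43/7*(-9) = 387/7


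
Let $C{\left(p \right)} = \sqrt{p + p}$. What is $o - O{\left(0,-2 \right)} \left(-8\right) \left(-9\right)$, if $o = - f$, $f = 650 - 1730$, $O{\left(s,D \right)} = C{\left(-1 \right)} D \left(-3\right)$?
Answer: $1080 - 432 i \sqrt{2} \approx 1080.0 - 610.94 i$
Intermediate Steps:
$C{\left(p \right)} = \sqrt{2} \sqrt{p}$ ($C{\left(p \right)} = \sqrt{2 p} = \sqrt{2} \sqrt{p}$)
$O{\left(s,D \right)} = - 3 i D \sqrt{2}$ ($O{\left(s,D \right)} = \sqrt{2} \sqrt{-1} D \left(-3\right) = \sqrt{2} i D \left(-3\right) = i \sqrt{2} D \left(-3\right) = i D \sqrt{2} \left(-3\right) = - 3 i D \sqrt{2}$)
$f = -1080$ ($f = 650 - 1730 = -1080$)
$o = 1080$ ($o = \left(-1\right) \left(-1080\right) = 1080$)
$o - O{\left(0,-2 \right)} \left(-8\right) \left(-9\right) = 1080 - \left(-3\right) i \left(-2\right) \sqrt{2} \left(-8\right) \left(-9\right) = 1080 - 6 i \sqrt{2} \left(-8\right) \left(-9\right) = 1080 - - 48 i \sqrt{2} \left(-9\right) = 1080 - 432 i \sqrt{2}$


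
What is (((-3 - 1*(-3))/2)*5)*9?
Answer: 0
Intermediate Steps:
(((-3 - 1*(-3))/2)*5)*9 = (((-3 + 3)*(½))*5)*9 = ((0*(½))*5)*9 = (0*5)*9 = 0*9 = 0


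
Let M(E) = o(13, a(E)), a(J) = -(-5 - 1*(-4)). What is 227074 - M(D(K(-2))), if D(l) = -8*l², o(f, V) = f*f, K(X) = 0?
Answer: 226905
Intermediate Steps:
a(J) = 1 (a(J) = -(-5 + 4) = -1*(-1) = 1)
o(f, V) = f²
M(E) = 169 (M(E) = 13² = 169)
227074 - M(D(K(-2))) = 227074 - 1*169 = 227074 - 169 = 226905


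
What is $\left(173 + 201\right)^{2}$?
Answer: $139876$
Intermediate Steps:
$\left(173 + 201\right)^{2} = 374^{2} = 139876$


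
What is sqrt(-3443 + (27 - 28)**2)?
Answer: I*sqrt(3442) ≈ 58.669*I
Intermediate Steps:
sqrt(-3443 + (27 - 28)**2) = sqrt(-3443 + (-1)**2) = sqrt(-3443 + 1) = sqrt(-3442) = I*sqrt(3442)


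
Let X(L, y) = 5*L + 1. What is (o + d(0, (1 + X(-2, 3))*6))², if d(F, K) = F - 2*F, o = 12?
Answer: 144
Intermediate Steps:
X(L, y) = 1 + 5*L
d(F, K) = -F
(o + d(0, (1 + X(-2, 3))*6))² = (12 - 1*0)² = (12 + 0)² = 12² = 144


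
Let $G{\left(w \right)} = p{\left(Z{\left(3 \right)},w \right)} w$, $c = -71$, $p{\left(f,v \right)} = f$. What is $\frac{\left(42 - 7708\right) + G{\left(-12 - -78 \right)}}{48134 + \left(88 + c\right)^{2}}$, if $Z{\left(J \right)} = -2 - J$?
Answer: $- \frac{7996}{48423} \approx -0.16513$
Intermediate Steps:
$G{\left(w \right)} = - 5 w$ ($G{\left(w \right)} = \left(-2 - 3\right) w = - 5 w$)
$\frac{\left(42 - 7708\right) + G{\left(-12 - -78 \right)}}{48134 + \left(88 + c\right)^{2}} = \frac{\left(42 - 7708\right) - 5 \left(-12 - -78\right)}{48134 + \left(88 - 71\right)^{2}} = \frac{\left(42 - 7708\right) - 5 \left(-12 + 78\right)}{48134 + 17^{2}} = \frac{-7666 - 330}{48134 + 289} = \frac{-7666 - 330}{48423} = \left(-7996\right) \frac{1}{48423} = - \frac{7996}{48423}$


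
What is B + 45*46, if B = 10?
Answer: 2080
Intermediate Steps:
B + 45*46 = 10 + 45*46 = 10 + 2070 = 2080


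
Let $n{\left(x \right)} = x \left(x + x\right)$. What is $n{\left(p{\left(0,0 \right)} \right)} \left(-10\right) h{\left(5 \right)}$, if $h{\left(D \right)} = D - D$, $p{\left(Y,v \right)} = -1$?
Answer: $0$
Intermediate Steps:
$h{\left(D \right)} = 0$
$n{\left(x \right)} = 2 x^{2}$ ($n{\left(x \right)} = x 2 x = 2 x^{2}$)
$n{\left(p{\left(0,0 \right)} \right)} \left(-10\right) h{\left(5 \right)} = 2 \left(-1\right)^{2} \left(-10\right) 0 = 2 \cdot 1 \left(-10\right) 0 = 2 \left(-10\right) 0 = \left(-20\right) 0 = 0$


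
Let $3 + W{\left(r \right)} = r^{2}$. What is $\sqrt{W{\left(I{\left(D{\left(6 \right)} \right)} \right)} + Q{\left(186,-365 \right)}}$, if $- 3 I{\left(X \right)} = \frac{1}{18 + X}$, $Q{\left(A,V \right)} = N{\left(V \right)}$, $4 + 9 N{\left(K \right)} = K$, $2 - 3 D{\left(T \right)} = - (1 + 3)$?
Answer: $\frac{i \sqrt{158399}}{60} \approx 6.6332 i$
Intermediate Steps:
$D{\left(T \right)} = 2$ ($D{\left(T \right)} = \frac{2}{3} - \frac{\left(-1\right) \left(1 + 3\right)}{3} = \frac{2}{3} - \frac{\left(-1\right) 4}{3} = \frac{2}{3} - - \frac{4}{3} = \frac{2}{3} + \frac{4}{3} = 2$)
$N{\left(K \right)} = - \frac{4}{9} + \frac{K}{9}$
$Q{\left(A,V \right)} = - \frac{4}{9} + \frac{V}{9}$
$I{\left(X \right)} = - \frac{1}{3 \left(18 + X\right)}$
$W{\left(r \right)} = -3 + r^{2}$
$\sqrt{W{\left(I{\left(D{\left(6 \right)} \right)} \right)} + Q{\left(186,-365 \right)}} = \sqrt{\left(-3 + \left(- \frac{1}{54 + 3 \cdot 2}\right)^{2}\right) + \left(- \frac{4}{9} + \frac{1}{9} \left(-365\right)\right)} = \sqrt{\left(-3 + \left(- \frac{1}{54 + 6}\right)^{2}\right) - 41} = \sqrt{\left(-3 + \left(- \frac{1}{60}\right)^{2}\right) - 41} = \sqrt{\left(-3 + \frac{1}{3600}\right) - 41} = \sqrt{- \frac{10799}{3600} - 41} = \sqrt{- \frac{158399}{3600}} = \frac{i \sqrt{158399}}{60}$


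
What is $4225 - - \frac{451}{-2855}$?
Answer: $\frac{12061924}{2855} \approx 4224.8$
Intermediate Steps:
$4225 - - \frac{451}{-2855} = 4225 - \left(-451\right) \left(- \frac{1}{2855}\right) = 4225 - \frac{451}{2855} = \frac{12061924}{2855}$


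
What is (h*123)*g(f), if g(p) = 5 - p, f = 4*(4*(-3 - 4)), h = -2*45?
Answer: -1295190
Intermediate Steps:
h = -90
f = -112 (f = 4*(4*(-7)) = 4*(-28) = -112)
(h*123)*g(f) = (-90*123)*(5 - 1*(-112)) = -11070*(5 + 112) = -11070*117 = -1295190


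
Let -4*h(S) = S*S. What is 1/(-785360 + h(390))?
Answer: -1/823385 ≈ -1.2145e-6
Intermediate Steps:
h(S) = -S²/4 (h(S) = -S*S/4 = -S²/4)
1/(-785360 + h(390)) = 1/(-785360 - ¼*390²) = 1/(-785360 - ¼*152100) = 1/(-785360 - 38025) = 1/(-823385) = -1/823385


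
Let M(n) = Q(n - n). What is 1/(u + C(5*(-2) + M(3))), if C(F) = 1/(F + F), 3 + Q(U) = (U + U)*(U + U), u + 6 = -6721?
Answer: -26/174903 ≈ -0.00014865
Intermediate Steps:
u = -6727 (u = -6 - 6721 = -6727)
Q(U) = -3 + 4*U² (Q(U) = -3 + (U + U)*(U + U) = -3 + (2*U)*(2*U) = -3 + 4*U²)
M(n) = -3 (M(n) = -3 + 4*(n - n)² = -3 + 4*0² = -3 + 4*0 = -3 + 0 = -3)
C(F) = 1/(2*F)
1/(u + C(5*(-2) + M(3))) = 1/(-6727 + 1/(2*(5*(-2) - 3))) = 1/(-6727 + 1/(2*(-10 - 3))) = 1/(-6727 + (½)/(-13)) = 1/(-6727 + (½)*(-1/13)) = 1/(-6727 - 1/26) = 1/(-174903/26) = -26/174903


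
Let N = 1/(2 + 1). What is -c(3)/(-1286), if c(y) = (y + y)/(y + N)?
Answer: 9/6430 ≈ 0.0013997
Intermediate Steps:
N = ⅓ (N = 1/3 = ⅓ ≈ 0.33333)
c(y) = 2*y/(⅓ + y) (c(y) = (y + y)/(y + ⅓) = (2*y)/(⅓ + y) = 2*y/(⅓ + y))
-c(3)/(-1286) = -6*3/(1 + 3*3)/(-1286) = -(-1)*6*3/(1 + 9)/1286 = -(-1)*6*3/10/1286 = -(-1)*6*3*(⅒)/1286 = -(-1)*9/(1286*5) = -1*(-9/6430) = 9/6430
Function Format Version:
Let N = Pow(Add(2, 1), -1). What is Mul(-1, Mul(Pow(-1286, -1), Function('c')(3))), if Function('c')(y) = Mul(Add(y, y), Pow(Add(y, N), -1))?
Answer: Rational(9, 6430) ≈ 0.0013997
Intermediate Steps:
N = Rational(1, 3) (N = Pow(3, -1) = Rational(1, 3) ≈ 0.33333)
Function('c')(y) = Mul(2, y, Pow(Add(Rational(1, 3), y), -1)) (Function('c')(y) = Mul(Add(y, y), Pow(Add(y, Rational(1, 3)), -1)) = Mul(Mul(2, y), Pow(Add(Rational(1, 3), y), -1)) = Mul(2, y, Pow(Add(Rational(1, 3), y), -1)))
Mul(-1, Mul(Pow(-1286, -1), Function('c')(3))) = Mul(-1, Mul(Pow(-1286, -1), Mul(6, 3, Pow(Add(1, Mul(3, 3)), -1)))) = Mul(-1, Mul(Rational(-1, 1286), Mul(6, 3, Pow(Add(1, 9), -1)))) = Mul(-1, Mul(Rational(-1, 1286), Mul(6, 3, Pow(10, -1)))) = Mul(-1, Mul(Rational(-1, 1286), Mul(6, 3, Rational(1, 10)))) = Mul(-1, Mul(Rational(-1, 1286), Rational(9, 5))) = Mul(-1, Rational(-9, 6430)) = Rational(9, 6430)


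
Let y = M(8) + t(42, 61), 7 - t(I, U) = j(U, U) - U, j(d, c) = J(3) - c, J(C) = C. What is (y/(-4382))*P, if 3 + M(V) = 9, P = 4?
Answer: -264/2191 ≈ -0.12049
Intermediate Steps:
M(V) = 6 (M(V) = -3 + 9 = 6)
j(d, c) = 3 - c
t(I, U) = 4 + 2*U (t(I, U) = 7 - ((3 - U) - U) = 7 - (3 - 2*U) = 7 + (-3 + 2*U) = 4 + 2*U)
y = 132 (y = 6 + (4 + 2*61) = 6 + (4 + 122) = 6 + 126 = 132)
(y/(-4382))*P = (132/(-4382))*4 = (132*(-1/4382))*4 = -66/2191*4 = -264/2191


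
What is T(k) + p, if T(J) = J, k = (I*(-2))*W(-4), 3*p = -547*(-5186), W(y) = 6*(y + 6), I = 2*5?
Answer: 2836022/3 ≈ 9.4534e+5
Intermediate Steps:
I = 10
W(y) = 36 + 6*y (W(y) = 6*(6 + y) = 36 + 6*y)
p = 2836742/3 (p = (-547*(-5186))/3 = (1/3)*2836742 = 2836742/3 ≈ 9.4558e+5)
k = -240 (k = (10*(-2))*(36 + 6*(-4)) = -20*(36 - 24) = -20*12 = -240)
T(k) + p = -240 + 2836742/3 = 2836022/3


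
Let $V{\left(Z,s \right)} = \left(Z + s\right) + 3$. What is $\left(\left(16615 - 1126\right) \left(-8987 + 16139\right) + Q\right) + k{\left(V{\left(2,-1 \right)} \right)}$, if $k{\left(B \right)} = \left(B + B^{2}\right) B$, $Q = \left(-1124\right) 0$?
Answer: $110777408$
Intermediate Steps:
$V{\left(Z,s \right)} = 3 + Z + s$
$Q = 0$
$k{\left(B \right)} = B \left(B + B^{2}\right)$
$\left(\left(16615 - 1126\right) \left(-8987 + 16139\right) + Q\right) + k{\left(V{\left(2,-1 \right)} \right)} = \left(\left(16615 - 1126\right) \left(-8987 + 16139\right) + 0\right) + \left(3 + 2 - 1\right)^{2} \left(1 + \left(3 + 2 - 1\right)\right) = \left(15489 \cdot 7152 + 0\right) + 4^{2} \left(1 + 4\right) = \left(110777328 + 0\right) + 16 \cdot 5 = 110777328 + 80 = 110777408$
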